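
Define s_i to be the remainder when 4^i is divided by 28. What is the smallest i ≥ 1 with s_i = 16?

s_0 = 1; s_1 = 4; s_2 = 16; s_3 = 8; s_4 = 4.
Since s_4 = s_1 = 4, the sequence is eventually periodic: after a pre-period of length 1 it cycles with period 3.
The value 16 first appears (with i ≥ 1) at s_2.

2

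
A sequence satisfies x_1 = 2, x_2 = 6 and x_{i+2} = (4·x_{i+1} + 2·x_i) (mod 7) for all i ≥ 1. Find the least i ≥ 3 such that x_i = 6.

x_1 = 2,  x_2 = 6,  x_3 = 0,  x_4 = 5,  x_5 = 6,  x_6 = 6,  x_7 = 1,  x_8 = 2,  x_9 = 3,  x_{10} = 2,  x_{11} = 0,  x_{12} = 4,  x_{13} = 2,  x_{14} = 2,  x_{15} = 5,  x_{16} = 3,  x_{17} = 1,  x_{18} = 3,  x_{19} = 0,  x_{20} = 6,  x_{21} = 3,  x_{22} = 3,  x_{23} = 4,  x_{24} = 1,  x_{25} = 5,  x_{26} = 1,  x_{27} = 0,  x_{28} = 2,  x_{29} = 1,  x_{30} = 1,  x_{31} = 6,  x_{32} = 5,  x_{33} = 4,  x_{34} = 5,  x_{35} = 0,  x_{36} = 3,  x_{37} = 5,  x_{38} = 5,  x_{39} = 2,  x_{40} = 4,  x_{41} = 6,  x_{42} = 4,  x_{43} = 0,  x_{44} = 1,  x_{45} = 4,  x_{46} = 4,  x_{47} = 3,  x_{48} = 6,  x_{49} = 2,  x_{50} = 6.
Since (x_{49}, x_{50}) = (x_1, x_2) = (2, 6) (two consecutive terms determine the rest), the sequence is periodic with period 48.
The value 6 first appears (with i ≥ 3) at x_5.

5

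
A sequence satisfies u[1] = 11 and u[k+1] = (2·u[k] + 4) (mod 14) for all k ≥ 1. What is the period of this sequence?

u[1] = 11, u[2] = 12, u[3] = 0, u[4] = 4, u[5] = 12.
Since u[5] = u[2] = 12, the sequence is eventually periodic: after a pre-period of length 1 it cycles with period 3.

3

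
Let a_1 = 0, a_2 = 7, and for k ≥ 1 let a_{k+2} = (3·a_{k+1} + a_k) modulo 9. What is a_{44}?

a_1 = 0, a_2 = 7, a_3 = 3, a_4 = 7, a_5 = 6, a_6 = 7, a_7 = 0, a_8 = 7.
Since (a_7, a_8) = (a_1, a_2) = (0, 7) (two consecutive terms determine the rest), the sequence is periodic with period 6.
(44 - 1) mod 6 = 1, so a_{44} = a_2 = 7.

7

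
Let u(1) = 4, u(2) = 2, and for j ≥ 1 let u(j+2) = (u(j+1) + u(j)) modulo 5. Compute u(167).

Listing terms: u(1) = 4, u(2) = 2, u(3) = 1, u(4) = 3, u(5) = 4, u(6) = 2.
Since (u(5), u(6)) = (u(1), u(2)) = (4, 2) (two consecutive terms determine the rest), the sequence is periodic with period 4.
So u(167) = u(1 + ((167-1) mod 4)) = u(3) = 1.

1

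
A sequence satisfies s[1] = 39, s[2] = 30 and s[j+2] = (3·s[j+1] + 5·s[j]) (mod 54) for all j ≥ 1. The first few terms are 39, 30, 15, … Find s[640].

Listing terms: s[1] = 39; s[2] = 30; s[3] = 15; s[4] = 33; s[5] = 12; s[6] = 39; s[7] = 15; s[8] = 24; s[9] = 39; s[10] = 21; s[11] = 42; s[12] = 15; s[13] = 39; s[14] = 30.
Since (s[13], s[14]) = (s[1], s[2]) = (39, 30) (two consecutive terms determine the rest), the sequence is periodic with period 12.
(640 - 1) mod 12 = 3, so s[640] = s[4] = 33.

33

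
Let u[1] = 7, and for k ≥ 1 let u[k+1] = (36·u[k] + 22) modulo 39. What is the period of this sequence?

6

Computing terms: u[1] = 7, u[2] = 1, u[3] = 19, u[4] = 4, u[5] = 10, u[6] = 31, u[7] = 7.
Since u[7] = u[1] = 7, the sequence is periodic with period 6.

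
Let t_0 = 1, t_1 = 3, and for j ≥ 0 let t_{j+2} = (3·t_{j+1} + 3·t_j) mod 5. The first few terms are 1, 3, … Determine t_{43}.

We have t_0 = 1,  t_1 = 3,  t_2 = 2,  t_3 = 0,  t_4 = 1,  t_5 = 3.
Since (t_4, t_5) = (t_0, t_1) = (1, 3) (two consecutive terms determine the rest), the sequence is periodic with period 4.
So t_{43} = t_{0 + ((43-0) mod 4)} = t_3 = 0.

0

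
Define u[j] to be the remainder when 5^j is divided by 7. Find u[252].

u[0] = 1; u[1] = 5; u[2] = 4; u[3] = 6; u[4] = 2; u[5] = 3; u[6] = 1.
Since u[6] = u[0] = 1, the sequence is periodic with period 6.
So u[252] = u[0 + ((252-0) mod 6)] = u[0] = 1.

1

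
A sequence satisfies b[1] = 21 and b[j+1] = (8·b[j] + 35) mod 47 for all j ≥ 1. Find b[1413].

35

We have b[1] = 21; b[2] = 15; b[3] = 14; b[4] = 6; b[5] = 36; b[6] = 41; b[7] = 34; b[8] = 25; b[9] = 0; b[10] = 35; b[11] = 33; b[12] = 17; b[13] = 30; b[14] = 40; b[15] = 26; b[16] = 8; b[17] = 5; b[18] = 28; b[19] = 24; b[20] = 39; b[21] = 18; b[22] = 38; b[23] = 10; b[24] = 21.
The sequence repeats with period 23.
(1413 - 1) mod 23 = 9, so b[1413] = b[10] = 35.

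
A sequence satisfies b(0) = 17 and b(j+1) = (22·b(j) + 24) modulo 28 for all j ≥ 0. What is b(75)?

4

Computing terms: b(0) = 17; b(1) = 6; b(2) = 16; b(3) = 12; b(4) = 8; b(5) = 4; b(6) = 0; b(7) = 24; b(8) = 20; b(9) = 16.
Since b(9) = b(2) = 16, the sequence is eventually periodic: after a pre-period of length 2 it cycles with period 7.
For j ≥ 2, b(j) depends only on (j - 2) mod 7. (75 - 2) mod 7 = 3, so b(75) = b(5) = 4.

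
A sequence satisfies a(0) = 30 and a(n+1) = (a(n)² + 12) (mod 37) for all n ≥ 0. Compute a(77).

Computing terms: a(0) = 30; a(1) = 24; a(2) = 33; a(3) = 28; a(4) = 19; a(5) = 3; a(6) = 21; a(7) = 9; a(8) = 19.
Since a(8) = a(4) = 19, the sequence is eventually periodic: after a pre-period of length 4 it cycles with period 4.
For n ≥ 4, a(n) depends only on (n - 4) mod 4. (77 - 4) mod 4 = 1, so a(77) = a(5) = 3.

3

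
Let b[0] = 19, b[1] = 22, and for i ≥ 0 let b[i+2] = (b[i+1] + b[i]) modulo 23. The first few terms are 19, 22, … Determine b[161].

21

b[0] = 19,  b[1] = 22,  b[2] = 18,  b[3] = 17,  b[4] = 12,  b[5] = 6,  b[6] = 18,  b[7] = 1,  b[8] = 19,  b[9] = 20,  b[10] = 16,  b[11] = 13,  b[12] = 6,  b[13] = 19,  b[14] = 2,  b[15] = 21,  b[16] = 0,  b[17] = 21,  b[18] = 21,  b[19] = 19,  b[20] = 17,  b[21] = 13,  b[22] = 7,  b[23] = 20,  b[24] = 4,  b[25] = 1,  b[26] = 5,  b[27] = 6,  b[28] = 11,  b[29] = 17,  b[30] = 5,  b[31] = 22,  b[32] = 4,  b[33] = 3,  b[34] = 7,  b[35] = 10,  b[36] = 17,  b[37] = 4,  b[38] = 21,  b[39] = 2,  b[40] = 0,  b[41] = 2,  b[42] = 2,  b[43] = 4,  b[44] = 6,  b[45] = 10,  b[46] = 16,  b[47] = 3,  b[48] = 19,  b[49] = 22.
Since (b[48], b[49]) = (b[0], b[1]) = (19, 22) (two consecutive terms determine the rest), the sequence is periodic with period 48.
(161 - 0) mod 48 = 17, so b[161] = b[17] = 21.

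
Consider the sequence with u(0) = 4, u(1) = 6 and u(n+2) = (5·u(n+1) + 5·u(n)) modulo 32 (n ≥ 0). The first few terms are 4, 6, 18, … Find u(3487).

30

We have u(0) = 4, u(1) = 6, u(2) = 18, u(3) = 24, u(4) = 18, u(5) = 18, u(6) = 20, u(7) = 30, u(8) = 26, u(9) = 24, u(10) = 26, u(11) = 26, u(12) = 4, u(13) = 22, u(14) = 2, u(15) = 24, u(16) = 2, u(17) = 2, u(18) = 20, u(19) = 14, u(20) = 10, u(21) = 24, u(22) = 10, u(23) = 10, u(24) = 4, u(25) = 6.
The sequence repeats with period 24.
(3487 - 0) mod 24 = 7, so u(3487) = u(7) = 30.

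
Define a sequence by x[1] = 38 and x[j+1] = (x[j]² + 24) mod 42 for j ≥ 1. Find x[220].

Listing terms: x[1] = 38; x[2] = 40; x[3] = 28; x[4] = 10; x[5] = 40.
Since x[5] = x[2] = 40, the sequence is eventually periodic: after a pre-period of length 1 it cycles with period 3.
For j ≥ 2, x[j] depends only on (j - 2) mod 3. (220 - 2) mod 3 = 2, so x[220] = x[4] = 10.

10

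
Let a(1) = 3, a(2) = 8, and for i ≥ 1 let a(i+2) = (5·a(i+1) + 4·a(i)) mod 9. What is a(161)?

6

We have a(1) = 3,  a(2) = 8,  a(3) = 7,  a(4) = 4,  a(5) = 3,  a(6) = 4,  a(7) = 5,  a(8) = 5,  a(9) = 0,  a(10) = 2,  a(11) = 1,  a(12) = 4,  a(13) = 6,  a(14) = 1,  a(15) = 2,  a(16) = 5,  a(17) = 6,  a(18) = 5,  a(19) = 4,  a(20) = 4,  a(21) = 0,  a(22) = 7,  a(23) = 8,  a(24) = 5,  a(25) = 3,  a(26) = 8.
Since (a(25), a(26)) = (a(1), a(2)) = (3, 8) (two consecutive terms determine the rest), the sequence is periodic with period 24.
So a(161) = a(1 + ((161-1) mod 24)) = a(17) = 6.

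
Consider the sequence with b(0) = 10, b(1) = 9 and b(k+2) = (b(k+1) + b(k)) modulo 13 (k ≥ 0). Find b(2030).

Listing terms: b(0) = 10; b(1) = 9; b(2) = 6; b(3) = 2; b(4) = 8; b(5) = 10; b(6) = 5; b(7) = 2; b(8) = 7; b(9) = 9; b(10) = 3; b(11) = 12; b(12) = 2; b(13) = 1; b(14) = 3; b(15) = 4; b(16) = 7; b(17) = 11; b(18) = 5; b(19) = 3; b(20) = 8; b(21) = 11; b(22) = 6; b(23) = 4; b(24) = 10; b(25) = 1; b(26) = 11; b(27) = 12; b(28) = 10; b(29) = 9.
The sequence repeats with period 28.
(2030 - 0) mod 28 = 14, so b(2030) = b(14) = 3.

3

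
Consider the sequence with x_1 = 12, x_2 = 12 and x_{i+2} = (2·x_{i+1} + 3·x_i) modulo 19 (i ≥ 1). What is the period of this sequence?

Computing terms: x_1 = 12; x_2 = 12; x_3 = 3; x_4 = 4; x_5 = 17; x_6 = 8; x_7 = 10; x_8 = 6; x_9 = 4; x_{10} = 7; x_{11} = 7; x_{12} = 16; x_{13} = 15; x_{14} = 2; x_{15} = 11; x_{16} = 9; x_{17} = 13; x_{18} = 15; x_{19} = 12; x_{20} = 12.
The sequence repeats with period 18.

18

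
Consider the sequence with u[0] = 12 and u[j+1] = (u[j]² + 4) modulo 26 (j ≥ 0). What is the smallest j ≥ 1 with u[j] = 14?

6

u[0] = 12, u[1] = 18, u[2] = 16, u[3] = 0, u[4] = 4, u[5] = 20, u[6] = 14, u[7] = 18.
Since u[7] = u[1] = 18, the sequence is eventually periodic: after a pre-period of length 1 it cycles with period 6.
The value 14 first appears (with j ≥ 1) at u[6].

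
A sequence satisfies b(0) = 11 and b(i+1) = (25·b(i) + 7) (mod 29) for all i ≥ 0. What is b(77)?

11

We have b(0) = 11, b(1) = 21, b(2) = 10, b(3) = 25, b(4) = 23, b(5) = 2, b(6) = 28, b(7) = 11.
The sequence repeats with period 7.
So b(77) = b(0 + ((77-0) mod 7)) = b(0) = 11.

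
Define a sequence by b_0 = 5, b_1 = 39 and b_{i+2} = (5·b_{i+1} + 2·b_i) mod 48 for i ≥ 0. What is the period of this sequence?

Listing terms: b_0 = 5,  b_1 = 39,  b_2 = 13,  b_3 = 47,  b_4 = 21,  b_5 = 7,  b_6 = 29,  b_7 = 15,  b_8 = 37,  b_9 = 23,  b_{10} = 45,  b_{11} = 31,  b_{12} = 5,  b_{13} = 39.
Since (b_{12}, b_{13}) = (b_0, b_1) = (5, 39) (two consecutive terms determine the rest), the sequence is periodic with period 12.

12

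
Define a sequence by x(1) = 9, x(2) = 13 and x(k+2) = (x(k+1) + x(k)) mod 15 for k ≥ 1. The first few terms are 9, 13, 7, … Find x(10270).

Computing terms: x(1) = 9; x(2) = 13; x(3) = 7; x(4) = 5; x(5) = 12; x(6) = 2; x(7) = 14; x(8) = 1; x(9) = 0; x(10) = 1; x(11) = 1; x(12) = 2; x(13) = 3; x(14) = 5; x(15) = 8; x(16) = 13; x(17) = 6; x(18) = 4; x(19) = 10; x(20) = 14; x(21) = 9; x(22) = 8; x(23) = 2; x(24) = 10; x(25) = 12; x(26) = 7; x(27) = 4; x(28) = 11; x(29) = 0; x(30) = 11; x(31) = 11; x(32) = 7; x(33) = 3; x(34) = 10; x(35) = 13; x(36) = 8; x(37) = 6; x(38) = 14; x(39) = 5; x(40) = 4; x(41) = 9; x(42) = 13.
Since (x(41), x(42)) = (x(1), x(2)) = (9, 13) (two consecutive terms determine the rest), the sequence is periodic with period 40.
So x(10270) = x(1 + ((10270-1) mod 40)) = x(30) = 11.

11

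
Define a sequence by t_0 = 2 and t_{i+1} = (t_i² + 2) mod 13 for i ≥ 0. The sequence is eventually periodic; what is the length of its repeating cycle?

4

Computing terms: t_0 = 2, t_1 = 6, t_2 = 12, t_3 = 3, t_4 = 11, t_5 = 6.
Since t_5 = t_1 = 6, the sequence is eventually periodic: after a pre-period of length 1 it cycles with period 4.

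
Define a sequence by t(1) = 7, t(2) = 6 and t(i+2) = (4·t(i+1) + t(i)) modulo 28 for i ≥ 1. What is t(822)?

10

Computing terms: t(1) = 7; t(2) = 6; t(3) = 3; t(4) = 18; t(5) = 19; t(6) = 10; t(7) = 3; t(8) = 22; t(9) = 7; t(10) = 22; t(11) = 11; t(12) = 10; t(13) = 23; t(14) = 18; t(15) = 11; t(16) = 6; t(17) = 7; t(18) = 6.
The sequence repeats with period 16.
(822 - 1) mod 16 = 5, so t(822) = t(6) = 10.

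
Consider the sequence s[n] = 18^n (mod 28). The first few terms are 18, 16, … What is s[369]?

Computing terms: s[1] = 18,  s[2] = 16,  s[3] = 8,  s[4] = 4,  s[5] = 16.
Since s[5] = s[2] = 16, the sequence is eventually periodic: after a pre-period of length 1 it cycles with period 3.
For n ≥ 2, s[n] depends only on (n - 2) mod 3. (369 - 2) mod 3 = 1, so s[369] = s[3] = 8.

8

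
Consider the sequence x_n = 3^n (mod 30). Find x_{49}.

Listing terms: x_1 = 3, x_2 = 9, x_3 = 27, x_4 = 21, x_5 = 3.
Since x_5 = x_1 = 3, the sequence is periodic with period 4.
So x_{49} = x_{1 + ((49-1) mod 4)} = x_1 = 3.

3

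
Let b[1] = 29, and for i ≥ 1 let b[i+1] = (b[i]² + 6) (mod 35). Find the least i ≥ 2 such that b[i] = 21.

4

We have b[1] = 29; b[2] = 7; b[3] = 20; b[4] = 21; b[5] = 27; b[6] = 0; b[7] = 6; b[8] = 7.
Since b[8] = b[2] = 7, the sequence is eventually periodic: after a pre-period of length 1 it cycles with period 6.
The value 21 first appears (with i ≥ 2) at b[4].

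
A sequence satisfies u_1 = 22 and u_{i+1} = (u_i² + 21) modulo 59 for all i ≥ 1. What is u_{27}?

11

u_1 = 22, u_2 = 33, u_3 = 48, u_4 = 24, u_5 = 7, u_6 = 11, u_7 = 24.
Since u_7 = u_4 = 24, the sequence is eventually periodic: after a pre-period of length 3 it cycles with period 3.
For i ≥ 4, u_i depends only on (i - 4) mod 3. (27 - 4) mod 3 = 2, so u_{27} = u_6 = 11.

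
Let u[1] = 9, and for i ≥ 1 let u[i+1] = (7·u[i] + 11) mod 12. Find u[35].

5

u[1] = 9,  u[2] = 2,  u[3] = 1,  u[4] = 6,  u[5] = 5,  u[6] = 10,  u[7] = 9.
Since u[7] = u[1] = 9, the sequence is periodic with period 6.
(35 - 1) mod 6 = 4, so u[35] = u[5] = 5.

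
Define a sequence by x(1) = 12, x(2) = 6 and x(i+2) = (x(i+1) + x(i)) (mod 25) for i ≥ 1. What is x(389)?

7

We have x(1) = 12, x(2) = 6, x(3) = 18, x(4) = 24, x(5) = 17, x(6) = 16, x(7) = 8, x(8) = 24, x(9) = 7, x(10) = 6, x(11) = 13, x(12) = 19, x(13) = 7, x(14) = 1, x(15) = 8, x(16) = 9, x(17) = 17, x(18) = 1, x(19) = 18, x(20) = 19, x(21) = 12, x(22) = 6.
Since (x(21), x(22)) = (x(1), x(2)) = (12, 6) (two consecutive terms determine the rest), the sequence is periodic with period 20.
(389 - 1) mod 20 = 8, so x(389) = x(9) = 7.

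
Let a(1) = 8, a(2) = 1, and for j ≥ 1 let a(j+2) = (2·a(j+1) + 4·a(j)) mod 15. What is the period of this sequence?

Computing terms: a(1) = 8,  a(2) = 1,  a(3) = 4,  a(4) = 12,  a(5) = 10,  a(6) = 8,  a(7) = 11,  a(8) = 9,  a(9) = 2,  a(10) = 10,  a(11) = 13,  a(12) = 6,  a(13) = 4,  a(14) = 2,  a(15) = 5,  a(16) = 3,  a(17) = 11,  a(18) = 4,  a(19) = 7,  a(20) = 0,  a(21) = 13,  a(22) = 11,  a(23) = 14,  a(24) = 12,  a(25) = 5,  a(26) = 13,  a(27) = 1,  a(28) = 9,  a(29) = 7,  a(30) = 5,  a(31) = 8,  a(32) = 6,  a(33) = 14,  a(34) = 7,  a(35) = 10,  a(36) = 3,  a(37) = 1,  a(38) = 14,  a(39) = 2,  a(40) = 0,  a(41) = 8,  a(42) = 1.
Since (a(41), a(42)) = (a(1), a(2)) = (8, 1) (two consecutive terms determine the rest), the sequence is periodic with period 40.

40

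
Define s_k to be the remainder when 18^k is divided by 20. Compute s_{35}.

Computing terms: s_1 = 18; s_2 = 4; s_3 = 12; s_4 = 16; s_5 = 8; s_6 = 4.
Since s_6 = s_2 = 4, the sequence is eventually periodic: after a pre-period of length 1 it cycles with period 4.
For k ≥ 2, s_k depends only on (k - 2) mod 4. (35 - 2) mod 4 = 1, so s_{35} = s_3 = 12.

12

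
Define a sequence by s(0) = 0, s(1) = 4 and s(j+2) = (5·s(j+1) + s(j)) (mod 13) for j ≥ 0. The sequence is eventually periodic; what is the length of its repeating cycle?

Computing terms: s(0) = 0, s(1) = 4, s(2) = 7, s(3) = 0, s(4) = 7, s(5) = 9, s(6) = 0, s(7) = 9, s(8) = 6, s(9) = 0, s(10) = 6, s(11) = 4, s(12) = 0, s(13) = 4.
Since (s(12), s(13)) = (s(0), s(1)) = (0, 4) (two consecutive terms determine the rest), the sequence is periodic with period 12.

12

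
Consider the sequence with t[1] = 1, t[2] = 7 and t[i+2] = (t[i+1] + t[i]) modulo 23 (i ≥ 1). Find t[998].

19

t[1] = 1; t[2] = 7; t[3] = 8; t[4] = 15; t[5] = 0; t[6] = 15; t[7] = 15; t[8] = 7; t[9] = 22; t[10] = 6; t[11] = 5; t[12] = 11; t[13] = 16; t[14] = 4; t[15] = 20; t[16] = 1; t[17] = 21; t[18] = 22; t[19] = 20; t[20] = 19; t[21] = 16; t[22] = 12; t[23] = 5; t[24] = 17; t[25] = 22; t[26] = 16; t[27] = 15; t[28] = 8; t[29] = 0; t[30] = 8; t[31] = 8; t[32] = 16; t[33] = 1; t[34] = 17; t[35] = 18; t[36] = 12; t[37] = 7; t[38] = 19; t[39] = 3; t[40] = 22; t[41] = 2; t[42] = 1; t[43] = 3; t[44] = 4; t[45] = 7; t[46] = 11; t[47] = 18; t[48] = 6; t[49] = 1; t[50] = 7.
Since (t[49], t[50]) = (t[1], t[2]) = (1, 7) (two consecutive terms determine the rest), the sequence is periodic with period 48.
(998 - 1) mod 48 = 37, so t[998] = t[38] = 19.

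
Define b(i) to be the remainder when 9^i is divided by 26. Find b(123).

Computing terms: b(1) = 9,  b(2) = 3,  b(3) = 1,  b(4) = 9.
The sequence repeats with period 3.
So b(123) = b(1 + ((123-1) mod 3)) = b(3) = 1.

1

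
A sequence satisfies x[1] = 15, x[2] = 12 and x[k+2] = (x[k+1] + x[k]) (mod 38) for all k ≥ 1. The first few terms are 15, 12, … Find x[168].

We have x[1] = 15, x[2] = 12, x[3] = 27, x[4] = 1, x[5] = 28, x[6] = 29, x[7] = 19, x[8] = 10, x[9] = 29, x[10] = 1, x[11] = 30, x[12] = 31, x[13] = 23, x[14] = 16, x[15] = 1, x[16] = 17, x[17] = 18, x[18] = 35, x[19] = 15, x[20] = 12.
The sequence repeats with period 18.
(168 - 1) mod 18 = 5, so x[168] = x[6] = 29.

29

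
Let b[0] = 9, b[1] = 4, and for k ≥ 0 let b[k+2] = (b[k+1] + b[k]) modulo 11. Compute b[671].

Computing terms: b[0] = 9, b[1] = 4, b[2] = 2, b[3] = 6, b[4] = 8, b[5] = 3, b[6] = 0, b[7] = 3, b[8] = 3, b[9] = 6, b[10] = 9, b[11] = 4.
Since (b[10], b[11]) = (b[0], b[1]) = (9, 4) (two consecutive terms determine the rest), the sequence is periodic with period 10.
(671 - 0) mod 10 = 1, so b[671] = b[1] = 4.

4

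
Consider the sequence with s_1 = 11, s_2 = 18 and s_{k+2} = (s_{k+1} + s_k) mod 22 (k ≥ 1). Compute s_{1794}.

3

s_1 = 11,  s_2 = 18,  s_3 = 7,  s_4 = 3,  s_5 = 10,  s_6 = 13,  s_7 = 1,  s_8 = 14,  s_9 = 15,  s_{10} = 7,  s_{11} = 0,  s_{12} = 7,  s_{13} = 7,  s_{14} = 14,  s_{15} = 21,  s_{16} = 13,  s_{17} = 12,  s_{18} = 3,  s_{19} = 15,  s_{20} = 18,  s_{21} = 11,  s_{22} = 7,  s_{23} = 18,  s_{24} = 3,  s_{25} = 21,  s_{26} = 2,  s_{27} = 1,  s_{28} = 3,  s_{29} = 4,  s_{30} = 7,  s_{31} = 11,  s_{32} = 18.
The sequence repeats with period 30.
So s_{1794} = s_{1 + ((1794-1) mod 30)} = s_{24} = 3.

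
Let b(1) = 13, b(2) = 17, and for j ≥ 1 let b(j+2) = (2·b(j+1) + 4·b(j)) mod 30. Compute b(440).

We have b(1) = 13,  b(2) = 17,  b(3) = 26,  b(4) = 0,  b(5) = 14,  b(6) = 28,  b(7) = 22,  b(8) = 6,  b(9) = 10,  b(10) = 14,  b(11) = 8,  b(12) = 12,  b(13) = 26,  b(14) = 10,  b(15) = 4,  b(16) = 18,  b(17) = 22,  b(18) = 26,  b(19) = 20,  b(20) = 24,  b(21) = 8,  b(22) = 22,  b(23) = 16,  b(24) = 0,  b(25) = 4,  b(26) = 8,  b(27) = 2,  b(28) = 6,  b(29) = 20,  b(30) = 4,  b(31) = 28,  b(32) = 12,  b(33) = 16,  b(34) = 20,  b(35) = 14,  b(36) = 18,  b(37) = 2,  b(38) = 16,  b(39) = 10,  b(40) = 24,  b(41) = 28,  b(42) = 2,  b(43) = 26,  b(44) = 0.
Since (b(43), b(44)) = (b(3), b(4)) = (26, 0) (two consecutive terms determine the rest), the sequence is eventually periodic: after a pre-period of length 2 it cycles with period 40.
For j ≥ 3, b(j) depends only on (j - 3) mod 40. (440 - 3) mod 40 = 37, so b(440) = b(40) = 24.

24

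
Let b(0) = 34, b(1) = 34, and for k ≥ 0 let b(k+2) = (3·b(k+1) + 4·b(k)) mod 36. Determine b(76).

10

Computing terms: b(0) = 34, b(1) = 34, b(2) = 22, b(3) = 22, b(4) = 10, b(5) = 10, b(6) = 34, b(7) = 34.
The sequence repeats with period 6.
(76 - 0) mod 6 = 4, so b(76) = b(4) = 10.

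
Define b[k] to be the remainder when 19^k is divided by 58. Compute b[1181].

21

We have b[1] = 19, b[2] = 13, b[3] = 15, b[4] = 53, b[5] = 21, b[6] = 51, b[7] = 41, b[8] = 25, b[9] = 11, b[10] = 35, b[11] = 27, b[12] = 49, b[13] = 3, b[14] = 57, b[15] = 39, b[16] = 45, b[17] = 43, b[18] = 5, b[19] = 37, b[20] = 7, b[21] = 17, b[22] = 33, b[23] = 47, b[24] = 23, b[25] = 31, b[26] = 9, b[27] = 55, b[28] = 1, b[29] = 19.
Since b[29] = b[1] = 19, the sequence is periodic with period 28.
(1181 - 1) mod 28 = 4, so b[1181] = b[5] = 21.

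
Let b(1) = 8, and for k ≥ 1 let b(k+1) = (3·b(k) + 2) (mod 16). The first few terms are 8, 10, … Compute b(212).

b(1) = 8; b(2) = 10; b(3) = 0; b(4) = 2; b(5) = 8.
Since b(5) = b(1) = 8, the sequence is periodic with period 4.
(212 - 1) mod 4 = 3, so b(212) = b(4) = 2.

2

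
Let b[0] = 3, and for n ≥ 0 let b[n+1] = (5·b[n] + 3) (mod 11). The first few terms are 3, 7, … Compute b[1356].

We have b[0] = 3,  b[1] = 7,  b[2] = 5,  b[3] = 6,  b[4] = 0,  b[5] = 3.
Since b[5] = b[0] = 3, the sequence is periodic with period 5.
So b[1356] = b[0 + ((1356-0) mod 5)] = b[1] = 7.

7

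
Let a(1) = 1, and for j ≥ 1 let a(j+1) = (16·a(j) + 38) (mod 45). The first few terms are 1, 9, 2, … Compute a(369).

Listing terms: a(1) = 1; a(2) = 9; a(3) = 2; a(4) = 25; a(5) = 33; a(6) = 26; a(7) = 4; a(8) = 12; a(9) = 5; a(10) = 28; a(11) = 36; a(12) = 29; a(13) = 7; a(14) = 15; a(15) = 8; a(16) = 31; a(17) = 39; a(18) = 32; a(19) = 10; a(20) = 18; a(21) = 11; a(22) = 34; a(23) = 42; a(24) = 35; a(25) = 13; a(26) = 21; a(27) = 14; a(28) = 37; a(29) = 0; a(30) = 38; a(31) = 16; a(32) = 24; a(33) = 17; a(34) = 40; a(35) = 3; a(36) = 41; a(37) = 19; a(38) = 27; a(39) = 20; a(40) = 43; a(41) = 6; a(42) = 44; a(43) = 22; a(44) = 30; a(45) = 23; a(46) = 1.
The sequence repeats with period 45.
(369 - 1) mod 45 = 8, so a(369) = a(9) = 5.

5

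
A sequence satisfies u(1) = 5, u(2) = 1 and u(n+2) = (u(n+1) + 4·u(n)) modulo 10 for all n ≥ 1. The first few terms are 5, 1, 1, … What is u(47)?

9

u(1) = 5, u(2) = 1, u(3) = 1, u(4) = 5, u(5) = 9, u(6) = 9, u(7) = 5, u(8) = 1.
Since (u(7), u(8)) = (u(1), u(2)) = (5, 1) (two consecutive terms determine the rest), the sequence is periodic with period 6.
So u(47) = u(1 + ((47-1) mod 6)) = u(5) = 9.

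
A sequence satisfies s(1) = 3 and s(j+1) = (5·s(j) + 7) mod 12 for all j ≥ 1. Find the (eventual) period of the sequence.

4

s(1) = 3, s(2) = 10, s(3) = 9, s(4) = 4, s(5) = 3.
The sequence repeats with period 4.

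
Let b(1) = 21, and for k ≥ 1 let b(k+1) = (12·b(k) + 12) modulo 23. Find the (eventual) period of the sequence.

Computing terms: b(1) = 21, b(2) = 11, b(3) = 6, b(4) = 15, b(5) = 8, b(6) = 16, b(7) = 20, b(8) = 22, b(9) = 0, b(10) = 12, b(11) = 18, b(12) = 21.
The sequence repeats with period 11.

11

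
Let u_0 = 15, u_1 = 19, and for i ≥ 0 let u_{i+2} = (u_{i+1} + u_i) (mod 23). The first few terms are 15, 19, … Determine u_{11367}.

u_0 = 15, u_1 = 19, u_2 = 11, u_3 = 7, u_4 = 18, u_5 = 2, u_6 = 20, u_7 = 22, u_8 = 19, u_9 = 18, u_{10} = 14, u_{11} = 9, u_{12} = 0, u_{13} = 9, u_{14} = 9, u_{15} = 18, u_{16} = 4, u_{17} = 22, u_{18} = 3, u_{19} = 2, u_{20} = 5, u_{21} = 7, u_{22} = 12, u_{23} = 19, u_{24} = 8, u_{25} = 4, u_{26} = 12, u_{27} = 16, u_{28} = 5, u_{29} = 21, u_{30} = 3, u_{31} = 1, u_{32} = 4, u_{33} = 5, u_{34} = 9, u_{35} = 14, u_{36} = 0, u_{37} = 14, u_{38} = 14, u_{39} = 5, u_{40} = 19, u_{41} = 1, u_{42} = 20, u_{43} = 21, u_{44} = 18, u_{45} = 16, u_{46} = 11, u_{47} = 4, u_{48} = 15, u_{49} = 19.
The sequence repeats with period 48.
(11367 - 0) mod 48 = 39, so u_{11367} = u_{39} = 5.

5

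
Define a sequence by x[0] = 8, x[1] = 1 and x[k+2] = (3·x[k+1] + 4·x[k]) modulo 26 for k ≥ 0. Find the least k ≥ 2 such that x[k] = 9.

2

x[0] = 8, x[1] = 1, x[2] = 9, x[3] = 5, x[4] = 25, x[5] = 17, x[6] = 21, x[7] = 1, x[8] = 9.
Since (x[7], x[8]) = (x[1], x[2]) = (1, 9) (two consecutive terms determine the rest), the sequence is eventually periodic: after a pre-period of length 1 it cycles with period 6.
The value 9 first appears (with k ≥ 2) at x[2].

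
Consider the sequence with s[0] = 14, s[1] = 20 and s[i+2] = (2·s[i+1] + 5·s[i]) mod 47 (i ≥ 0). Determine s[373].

32

s[0] = 14; s[1] = 20; s[2] = 16; s[3] = 38; s[4] = 15; s[5] = 32; s[6] = 45; s[7] = 15; s[8] = 20; s[9] = 21; s[10] = 1; s[11] = 13; s[12] = 31; s[13] = 33; s[14] = 33; s[15] = 43; s[16] = 16; s[17] = 12; s[18] = 10; s[19] = 33; s[20] = 22; s[21] = 21; s[22] = 11; s[23] = 33; s[24] = 27; s[25] = 31; s[26] = 9; s[27] = 32; s[28] = 15; s[29] = 2; s[30] = 32; s[31] = 27; s[32] = 26; s[33] = 46; s[34] = 34; s[35] = 16; s[36] = 14; s[37] = 14; s[38] = 4; s[39] = 31; s[40] = 35; s[41] = 37; s[42] = 14; s[43] = 25; s[44] = 26; s[45] = 36; s[46] = 14; s[47] = 20.
The sequence repeats with period 46.
(373 - 0) mod 46 = 5, so s[373] = s[5] = 32.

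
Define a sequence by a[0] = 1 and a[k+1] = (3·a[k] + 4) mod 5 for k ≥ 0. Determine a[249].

2

Computing terms: a[0] = 1; a[1] = 2; a[2] = 0; a[3] = 4; a[4] = 1.
The sequence repeats with period 4.
So a[249] = a[0 + ((249-0) mod 4)] = a[1] = 2.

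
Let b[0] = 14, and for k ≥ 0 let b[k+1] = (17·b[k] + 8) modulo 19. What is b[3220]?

15

Computing terms: b[0] = 14,  b[1] = 18,  b[2] = 10,  b[3] = 7,  b[4] = 13,  b[5] = 1,  b[6] = 6,  b[7] = 15,  b[8] = 16,  b[9] = 14.
Since b[9] = b[0] = 14, the sequence is periodic with period 9.
(3220 - 0) mod 9 = 7, so b[3220] = b[7] = 15.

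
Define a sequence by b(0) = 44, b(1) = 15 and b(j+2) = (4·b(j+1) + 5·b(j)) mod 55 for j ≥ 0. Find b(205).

We have b(0) = 44,  b(1) = 15,  b(2) = 5,  b(3) = 40,  b(4) = 20,  b(5) = 5,  b(6) = 10,  b(7) = 10,  b(8) = 35,  b(9) = 25,  b(10) = 0,  b(11) = 15,  b(12) = 5.
Since (b(11), b(12)) = (b(1), b(2)) = (15, 5) (two consecutive terms determine the rest), the sequence is eventually periodic: after a pre-period of length 1 it cycles with period 10.
For j ≥ 1, b(j) depends only on (j - 1) mod 10. (205 - 1) mod 10 = 4, so b(205) = b(5) = 5.

5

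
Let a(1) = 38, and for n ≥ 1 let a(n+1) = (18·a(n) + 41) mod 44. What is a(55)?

We have a(1) = 38,  a(2) = 21,  a(3) = 23,  a(4) = 15,  a(5) = 3,  a(6) = 7,  a(7) = 35,  a(8) = 11,  a(9) = 19,  a(10) = 31,  a(11) = 27,  a(12) = 43,  a(13) = 23.
Since a(13) = a(3) = 23, the sequence is eventually periodic: after a pre-period of length 2 it cycles with period 10.
For n ≥ 3, a(n) depends only on (n - 3) mod 10. (55 - 3) mod 10 = 2, so a(55) = a(5) = 3.

3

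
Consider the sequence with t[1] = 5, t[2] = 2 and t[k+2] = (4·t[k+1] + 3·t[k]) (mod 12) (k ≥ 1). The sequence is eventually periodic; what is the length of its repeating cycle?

t[1] = 5, t[2] = 2, t[3] = 11, t[4] = 2, t[5] = 5, t[6] = 2.
The sequence repeats with period 4.

4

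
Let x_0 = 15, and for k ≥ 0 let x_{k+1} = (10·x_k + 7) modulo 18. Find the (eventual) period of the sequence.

9

x_0 = 15, x_1 = 13, x_2 = 11, x_3 = 9, x_4 = 7, x_5 = 5, x_6 = 3, x_7 = 1, x_8 = 17, x_9 = 15.
Since x_9 = x_0 = 15, the sequence is periodic with period 9.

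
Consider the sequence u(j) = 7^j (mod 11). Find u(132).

5

Listing terms: u(1) = 7,  u(2) = 5,  u(3) = 2,  u(4) = 3,  u(5) = 10,  u(6) = 4,  u(7) = 6,  u(8) = 9,  u(9) = 8,  u(10) = 1,  u(11) = 7.
Since u(11) = u(1) = 7, the sequence is periodic with period 10.
(132 - 1) mod 10 = 1, so u(132) = u(2) = 5.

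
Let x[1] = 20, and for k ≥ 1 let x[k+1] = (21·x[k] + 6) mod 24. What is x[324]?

6

Listing terms: x[1] = 20; x[2] = 18; x[3] = 0; x[4] = 6; x[5] = 12; x[6] = 18.
Since x[6] = x[2] = 18, the sequence is eventually periodic: after a pre-period of length 1 it cycles with period 4.
For k ≥ 2, x[k] depends only on (k - 2) mod 4. (324 - 2) mod 4 = 2, so x[324] = x[4] = 6.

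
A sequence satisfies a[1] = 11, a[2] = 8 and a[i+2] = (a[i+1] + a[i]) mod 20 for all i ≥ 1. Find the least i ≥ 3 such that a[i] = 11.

Listing terms: a[1] = 11, a[2] = 8, a[3] = 19, a[4] = 7, a[5] = 6, a[6] = 13, a[7] = 19, a[8] = 12, a[9] = 11, a[10] = 3, a[11] = 14, a[12] = 17, a[13] = 11, a[14] = 8.
The sequence repeats with period 12.
The value 11 first appears (with i ≥ 3) at a[9].

9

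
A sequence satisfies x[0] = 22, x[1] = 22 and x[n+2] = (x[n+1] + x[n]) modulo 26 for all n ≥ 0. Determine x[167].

x[0] = 22; x[1] = 22; x[2] = 18; x[3] = 14; x[4] = 6; x[5] = 20; x[6] = 0; x[7] = 20; x[8] = 20; x[9] = 14; x[10] = 8; x[11] = 22; x[12] = 4; x[13] = 0; x[14] = 4; x[15] = 4; x[16] = 8; x[17] = 12; x[18] = 20; x[19] = 6; x[20] = 0; x[21] = 6; x[22] = 6; x[23] = 12; x[24] = 18; x[25] = 4; x[26] = 22; x[27] = 0; x[28] = 22; x[29] = 22.
Since (x[28], x[29]) = (x[0], x[1]) = (22, 22) (two consecutive terms determine the rest), the sequence is periodic with period 28.
So x[167] = x[0 + ((167-0) mod 28)] = x[27] = 0.

0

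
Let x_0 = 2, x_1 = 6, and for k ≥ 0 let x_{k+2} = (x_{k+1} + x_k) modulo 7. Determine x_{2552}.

We have x_0 = 2; x_1 = 6; x_2 = 1; x_3 = 0; x_4 = 1; x_5 = 1; x_6 = 2; x_7 = 3; x_8 = 5; x_9 = 1; x_{10} = 6; x_{11} = 0; x_{12} = 6; x_{13} = 6; x_{14} = 5; x_{15} = 4; x_{16} = 2; x_{17} = 6.
The sequence repeats with period 16.
So x_{2552} = x_{0 + ((2552-0) mod 16)} = x_8 = 5.

5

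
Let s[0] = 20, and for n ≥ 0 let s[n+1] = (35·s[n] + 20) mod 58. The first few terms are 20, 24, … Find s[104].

50

s[0] = 20, s[1] = 24, s[2] = 48, s[3] = 18, s[4] = 12, s[5] = 34, s[6] = 50, s[7] = 30, s[8] = 26, s[9] = 2, s[10] = 32, s[11] = 38, s[12] = 16, s[13] = 0, s[14] = 20.
The sequence repeats with period 14.
So s[104] = s[0 + ((104-0) mod 14)] = s[6] = 50.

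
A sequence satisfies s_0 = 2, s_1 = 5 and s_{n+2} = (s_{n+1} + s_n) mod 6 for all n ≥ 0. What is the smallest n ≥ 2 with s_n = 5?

8

Listing terms: s_0 = 2; s_1 = 5; s_2 = 1; s_3 = 0; s_4 = 1; s_5 = 1; s_6 = 2; s_7 = 3; s_8 = 5; s_9 = 2; s_{10} = 1; s_{11} = 3; s_{12} = 4; s_{13} = 1; s_{14} = 5; s_{15} = 0; s_{16} = 5; s_{17} = 5; s_{18} = 4; s_{19} = 3; s_{20} = 1; s_{21} = 4; s_{22} = 5; s_{23} = 3; s_{24} = 2; s_{25} = 5.
Since (s_{24}, s_{25}) = (s_0, s_1) = (2, 5) (two consecutive terms determine the rest), the sequence is periodic with period 24.
The value 5 first appears (with n ≥ 2) at s_8.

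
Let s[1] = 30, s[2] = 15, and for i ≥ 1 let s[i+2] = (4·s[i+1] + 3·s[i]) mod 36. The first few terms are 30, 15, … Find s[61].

s[1] = 30; s[2] = 15; s[3] = 6; s[4] = 33; s[5] = 6; s[6] = 15; s[7] = 6.
Since (s[6], s[7]) = (s[2], s[3]) = (15, 6) (two consecutive terms determine the rest), the sequence is eventually periodic: after a pre-period of length 1 it cycles with period 4.
For i ≥ 2, s[i] depends only on (i - 2) mod 4. (61 - 2) mod 4 = 3, so s[61] = s[5] = 6.

6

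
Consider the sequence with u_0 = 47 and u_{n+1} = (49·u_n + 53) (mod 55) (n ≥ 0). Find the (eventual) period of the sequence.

u_0 = 47,  u_1 = 46,  u_2 = 52,  u_3 = 16,  u_4 = 12,  u_5 = 36,  u_6 = 2,  u_7 = 41,  u_8 = 27,  u_9 = 1,  u_{10} = 47.
Since u_{10} = u_0 = 47, the sequence is periodic with period 10.

10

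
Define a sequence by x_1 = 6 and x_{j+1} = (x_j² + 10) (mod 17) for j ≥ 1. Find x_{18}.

Computing terms: x_1 = 6; x_2 = 12; x_3 = 1; x_4 = 11; x_5 = 12.
Since x_5 = x_2 = 12, the sequence is eventually periodic: after a pre-period of length 1 it cycles with period 3.
For j ≥ 2, x_j depends only on (j - 2) mod 3. (18 - 2) mod 3 = 1, so x_{18} = x_3 = 1.

1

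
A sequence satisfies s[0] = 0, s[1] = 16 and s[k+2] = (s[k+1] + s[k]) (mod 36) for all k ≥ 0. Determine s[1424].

12

s[0] = 0,  s[1] = 16,  s[2] = 16,  s[3] = 32,  s[4] = 12,  s[5] = 8,  s[6] = 20,  s[7] = 28,  s[8] = 12,  s[9] = 4,  s[10] = 16,  s[11] = 20,  s[12] = 0,  s[13] = 20,  s[14] = 20,  s[15] = 4,  s[16] = 24,  s[17] = 28,  s[18] = 16,  s[19] = 8,  s[20] = 24,  s[21] = 32,  s[22] = 20,  s[23] = 16,  s[24] = 0,  s[25] = 16.
Since (s[24], s[25]) = (s[0], s[1]) = (0, 16) (two consecutive terms determine the rest), the sequence is periodic with period 24.
(1424 - 0) mod 24 = 8, so s[1424] = s[8] = 12.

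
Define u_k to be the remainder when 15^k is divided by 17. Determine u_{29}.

u_0 = 1; u_1 = 15; u_2 = 4; u_3 = 9; u_4 = 16; u_5 = 2; u_6 = 13; u_7 = 8; u_8 = 1.
Since u_8 = u_0 = 1, the sequence is periodic with period 8.
So u_{29} = u_{0 + ((29-0) mod 8)} = u_5 = 2.

2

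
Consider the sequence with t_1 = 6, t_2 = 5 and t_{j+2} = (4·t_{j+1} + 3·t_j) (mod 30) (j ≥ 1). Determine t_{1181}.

2

Listing terms: t_1 = 6,  t_2 = 5,  t_3 = 8,  t_4 = 17,  t_5 = 2,  t_6 = 29,  t_7 = 2,  t_8 = 5,  t_9 = 26,  t_{10} = 29,  t_{11} = 14,  t_{12} = 23,  t_{13} = 14,  t_{14} = 5,  t_{15} = 2,  t_{16} = 23,  t_{17} = 8,  t_{18} = 11,  t_{19} = 8,  t_{20} = 5,  t_{21} = 14,  t_{22} = 11,  t_{23} = 26,  t_{24} = 17,  t_{25} = 26,  t_{26} = 5,  t_{27} = 8.
Since (t_{26}, t_{27}) = (t_2, t_3) = (5, 8) (two consecutive terms determine the rest), the sequence is eventually periodic: after a pre-period of length 1 it cycles with period 24.
For j ≥ 2, t_j depends only on (j - 2) mod 24. (1181 - 2) mod 24 = 3, so t_{1181} = t_5 = 2.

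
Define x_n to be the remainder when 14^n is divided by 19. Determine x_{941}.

10

x_1 = 14,  x_2 = 6,  x_3 = 8,  x_4 = 17,  x_5 = 10,  x_6 = 7,  x_7 = 3,  x_8 = 4,  x_9 = 18,  x_{10} = 5,  x_{11} = 13,  x_{12} = 11,  x_{13} = 2,  x_{14} = 9,  x_{15} = 12,  x_{16} = 16,  x_{17} = 15,  x_{18} = 1,  x_{19} = 14.
The sequence repeats with period 18.
So x_{941} = x_{1 + ((941-1) mod 18)} = x_5 = 10.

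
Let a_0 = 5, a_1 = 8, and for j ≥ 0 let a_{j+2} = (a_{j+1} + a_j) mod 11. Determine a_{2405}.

Listing terms: a_0 = 5; a_1 = 8; a_2 = 2; a_3 = 10; a_4 = 1; a_5 = 0; a_6 = 1; a_7 = 1; a_8 = 2; a_9 = 3; a_{10} = 5; a_{11} = 8.
Since (a_{10}, a_{11}) = (a_0, a_1) = (5, 8) (two consecutive terms determine the rest), the sequence is periodic with period 10.
(2405 - 0) mod 10 = 5, so a_{2405} = a_5 = 0.

0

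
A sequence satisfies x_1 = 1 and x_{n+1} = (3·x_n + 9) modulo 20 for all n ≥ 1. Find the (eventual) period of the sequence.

4

Computing terms: x_1 = 1, x_2 = 12, x_3 = 5, x_4 = 4, x_5 = 1.
The sequence repeats with period 4.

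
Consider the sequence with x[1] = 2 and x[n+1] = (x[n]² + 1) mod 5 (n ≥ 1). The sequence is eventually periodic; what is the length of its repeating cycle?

x[1] = 2, x[2] = 0, x[3] = 1, x[4] = 2.
Since x[4] = x[1] = 2, the sequence is periodic with period 3.

3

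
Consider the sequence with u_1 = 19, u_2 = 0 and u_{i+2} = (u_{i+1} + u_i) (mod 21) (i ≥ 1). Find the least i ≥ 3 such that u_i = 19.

u_1 = 19, u_2 = 0, u_3 = 19, u_4 = 19, u_5 = 17, u_6 = 15, u_7 = 11, u_8 = 5, u_9 = 16, u_{10} = 0, u_{11} = 16, u_{12} = 16, u_{13} = 11, u_{14} = 6, u_{15} = 17, u_{16} = 2, u_{17} = 19, u_{18} = 0.
The sequence repeats with period 16.
The value 19 first appears (with i ≥ 3) at u_3.

3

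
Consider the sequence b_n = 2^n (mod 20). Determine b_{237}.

12

Listing terms: b_1 = 2,  b_2 = 4,  b_3 = 8,  b_4 = 16,  b_5 = 12,  b_6 = 4.
Since b_6 = b_2 = 4, the sequence is eventually periodic: after a pre-period of length 1 it cycles with period 4.
For n ≥ 2, b_n depends only on (n - 2) mod 4. (237 - 2) mod 4 = 3, so b_{237} = b_5 = 12.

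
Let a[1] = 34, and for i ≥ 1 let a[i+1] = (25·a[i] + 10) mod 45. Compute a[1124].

Listing terms: a[1] = 34; a[2] = 5; a[3] = 0; a[4] = 10; a[5] = 35; a[6] = 30; a[7] = 40; a[8] = 20; a[9] = 15; a[10] = 25; a[11] = 5.
Since a[11] = a[2] = 5, the sequence is eventually periodic: after a pre-period of length 1 it cycles with period 9.
For i ≥ 2, a[i] depends only on (i - 2) mod 9. (1124 - 2) mod 9 = 6, so a[1124] = a[8] = 20.

20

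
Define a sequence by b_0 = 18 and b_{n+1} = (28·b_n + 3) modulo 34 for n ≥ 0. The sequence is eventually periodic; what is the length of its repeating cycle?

b_0 = 18; b_1 = 31; b_2 = 21; b_3 = 13; b_4 = 27; b_5 = 11; b_6 = 5; b_7 = 7; b_8 = 29; b_9 = 33; b_{10} = 9; b_{11} = 17; b_{12} = 3; b_{13} = 19; b_{14} = 25; b_{15} = 23; b_{16} = 1; b_{17} = 31.
Since b_{17} = b_1 = 31, the sequence is eventually periodic: after a pre-period of length 1 it cycles with period 16.

16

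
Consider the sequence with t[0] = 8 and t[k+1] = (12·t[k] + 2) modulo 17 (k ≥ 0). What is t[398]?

2

t[0] = 8, t[1] = 13, t[2] = 5, t[3] = 11, t[4] = 15, t[5] = 12, t[6] = 10, t[7] = 3, t[8] = 4, t[9] = 16, t[10] = 7, t[11] = 1, t[12] = 14, t[13] = 0, t[14] = 2, t[15] = 9, t[16] = 8.
Since t[16] = t[0] = 8, the sequence is periodic with period 16.
(398 - 0) mod 16 = 14, so t[398] = t[14] = 2.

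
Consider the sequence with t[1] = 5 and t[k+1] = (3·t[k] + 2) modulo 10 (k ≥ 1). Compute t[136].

Listing terms: t[1] = 5, t[2] = 7, t[3] = 3, t[4] = 1, t[5] = 5.
The sequence repeats with period 4.
So t[136] = t[1 + ((136-1) mod 4)] = t[4] = 1.

1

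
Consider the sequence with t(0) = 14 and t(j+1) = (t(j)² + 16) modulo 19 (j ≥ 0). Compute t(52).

3

We have t(0) = 14, t(1) = 3, t(2) = 6, t(3) = 14.
Since t(3) = t(0) = 14, the sequence is periodic with period 3.
So t(52) = t(0 + ((52-0) mod 3)) = t(1) = 3.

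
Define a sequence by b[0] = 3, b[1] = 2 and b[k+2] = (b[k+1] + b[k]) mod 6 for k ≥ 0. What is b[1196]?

3

Computing terms: b[0] = 3, b[1] = 2, b[2] = 5, b[3] = 1, b[4] = 0, b[5] = 1, b[6] = 1, b[7] = 2, b[8] = 3, b[9] = 5, b[10] = 2, b[11] = 1, b[12] = 3, b[13] = 4, b[14] = 1, b[15] = 5, b[16] = 0, b[17] = 5, b[18] = 5, b[19] = 4, b[20] = 3, b[21] = 1, b[22] = 4, b[23] = 5, b[24] = 3, b[25] = 2.
The sequence repeats with period 24.
(1196 - 0) mod 24 = 20, so b[1196] = b[20] = 3.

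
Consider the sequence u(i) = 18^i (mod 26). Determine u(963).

u(1) = 18; u(2) = 12; u(3) = 8; u(4) = 14; u(5) = 18.
Since u(5) = u(1) = 18, the sequence is periodic with period 4.
So u(963) = u(1 + ((963-1) mod 4)) = u(3) = 8.

8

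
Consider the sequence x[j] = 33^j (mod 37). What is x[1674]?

x[1] = 33; x[2] = 16; x[3] = 10; x[4] = 34; x[5] = 12; x[6] = 26; x[7] = 7; x[8] = 9; x[9] = 1; x[10] = 33.
The sequence repeats with period 9.
So x[1674] = x[1 + ((1674-1) mod 9)] = x[9] = 1.

1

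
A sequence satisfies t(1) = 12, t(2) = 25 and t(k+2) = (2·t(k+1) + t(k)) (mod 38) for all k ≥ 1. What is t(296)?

t(1) = 12,  t(2) = 25,  t(3) = 24,  t(4) = 35,  t(5) = 18,  t(6) = 33,  t(7) = 8,  t(8) = 11,  t(9) = 30,  t(10) = 33,  t(11) = 20,  t(12) = 35,  t(13) = 14,  t(14) = 25,  t(15) = 26,  t(16) = 1,  t(17) = 28,  t(18) = 19,  t(19) = 28,  t(20) = 37,  t(21) = 26,  t(22) = 13,  t(23) = 14,  t(24) = 3,  t(25) = 20,  t(26) = 5,  t(27) = 30,  t(28) = 27,  t(29) = 8,  t(30) = 5,  t(31) = 18,  t(32) = 3,  t(33) = 24,  t(34) = 13,  t(35) = 12,  t(36) = 37,  t(37) = 10,  t(38) = 19,  t(39) = 10,  t(40) = 1,  t(41) = 12,  t(42) = 25.
The sequence repeats with period 40.
So t(296) = t(1 + ((296-1) mod 40)) = t(16) = 1.

1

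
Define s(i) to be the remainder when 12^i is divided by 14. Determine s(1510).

2

We have s(0) = 1,  s(1) = 12,  s(2) = 4,  s(3) = 6,  s(4) = 2,  s(5) = 10,  s(6) = 8,  s(7) = 12.
Since s(7) = s(1) = 12, the sequence is eventually periodic: after a pre-period of length 1 it cycles with period 6.
For i ≥ 1, s(i) depends only on (i - 1) mod 6. (1510 - 1) mod 6 = 3, so s(1510) = s(4) = 2.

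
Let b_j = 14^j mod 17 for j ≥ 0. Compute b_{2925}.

5

We have b_0 = 1; b_1 = 14; b_2 = 9; b_3 = 7; b_4 = 13; b_5 = 12; b_6 = 15; b_7 = 6; b_8 = 16; b_9 = 3; b_{10} = 8; b_{11} = 10; b_{12} = 4; b_{13} = 5; b_{14} = 2; b_{15} = 11; b_{16} = 1.
The sequence repeats with period 16.
So b_{2925} = b_{0 + ((2925-0) mod 16)} = b_{13} = 5.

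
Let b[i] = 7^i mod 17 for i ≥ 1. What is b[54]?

9

Computing terms: b[1] = 7; b[2] = 15; b[3] = 3; b[4] = 4; b[5] = 11; b[6] = 9; b[7] = 12; b[8] = 16; b[9] = 10; b[10] = 2; b[11] = 14; b[12] = 13; b[13] = 6; b[14] = 8; b[15] = 5; b[16] = 1; b[17] = 7.
Since b[17] = b[1] = 7, the sequence is periodic with period 16.
So b[54] = b[1 + ((54-1) mod 16)] = b[6] = 9.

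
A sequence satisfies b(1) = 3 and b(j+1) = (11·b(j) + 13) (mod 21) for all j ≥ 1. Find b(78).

1

Computing terms: b(1) = 3; b(2) = 4; b(3) = 15; b(4) = 10; b(5) = 18; b(6) = 1; b(7) = 3.
The sequence repeats with period 6.
(78 - 1) mod 6 = 5, so b(78) = b(6) = 1.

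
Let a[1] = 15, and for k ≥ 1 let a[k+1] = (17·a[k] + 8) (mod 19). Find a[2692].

Computing terms: a[1] = 15; a[2] = 16; a[3] = 14; a[4] = 18; a[5] = 10; a[6] = 7; a[7] = 13; a[8] = 1; a[9] = 6; a[10] = 15.
Since a[10] = a[1] = 15, the sequence is periodic with period 9.
(2692 - 1) mod 9 = 0, so a[2692] = a[1] = 15.

15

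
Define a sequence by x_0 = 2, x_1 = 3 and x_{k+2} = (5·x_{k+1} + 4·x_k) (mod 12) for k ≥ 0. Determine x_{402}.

Computing terms: x_0 = 2; x_1 = 3; x_2 = 11; x_3 = 7; x_4 = 7; x_5 = 3; x_6 = 7; x_7 = 11; x_8 = 11; x_9 = 3; x_{10} = 11.
Since (x_9, x_{10}) = (x_1, x_2) = (3, 11) (two consecutive terms determine the rest), the sequence is eventually periodic: after a pre-period of length 1 it cycles with period 8.
For k ≥ 1, x_k depends only on (k - 1) mod 8. (402 - 1) mod 8 = 1, so x_{402} = x_2 = 11.

11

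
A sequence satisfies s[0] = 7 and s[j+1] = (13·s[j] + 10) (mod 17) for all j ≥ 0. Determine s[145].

s[0] = 7,  s[1] = 16,  s[2] = 14,  s[3] = 5,  s[4] = 7.
The sequence repeats with period 4.
(145 - 0) mod 4 = 1, so s[145] = s[1] = 16.

16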